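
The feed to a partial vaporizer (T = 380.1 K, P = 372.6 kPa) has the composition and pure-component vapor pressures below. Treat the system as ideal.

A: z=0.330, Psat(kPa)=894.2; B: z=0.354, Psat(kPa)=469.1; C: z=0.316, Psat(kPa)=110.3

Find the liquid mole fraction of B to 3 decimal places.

Raoult's law: Kᵢ = Pᵢˢᵃᵗ/P = Pᵢˢᵃᵗ/372.6.
  K_A = 894.2/372.6 = 2.39989, K_B = 469.1/372.6 = 1.25899, K_C = 110.3/372.6 = 0.29603
Material balance + equilibrium reduce to Σ zᵢ(Kᵢ−1)/(1+β(Kᵢ−1)) = 0.
Check two-phase: ΣzᵢKᵢ = 1.331 > 1 and Σzᵢ/Kᵢ = 1.486 > 1, so g(0) = 0.331 > 0 and g(1) = -0.486 < 0.
Iterate (Newton) starting at β = 0.61:
  β = 0.610: g = -0.0615, g' = -0.687 → β = 0.520
  β = 0.520: g = -0.0030, g' = -0.625 → β = 0.516
Converged at β = 0.516.
Compositions from xᵢ = zᵢ/(1+β(Kᵢ−1)), yᵢ = Kᵢxᵢ:
  A: x = 0.192, y = 0.460
  B: x = 0.312, y = 0.393
  C: x = 0.496, y = 0.147

x_B = 0.312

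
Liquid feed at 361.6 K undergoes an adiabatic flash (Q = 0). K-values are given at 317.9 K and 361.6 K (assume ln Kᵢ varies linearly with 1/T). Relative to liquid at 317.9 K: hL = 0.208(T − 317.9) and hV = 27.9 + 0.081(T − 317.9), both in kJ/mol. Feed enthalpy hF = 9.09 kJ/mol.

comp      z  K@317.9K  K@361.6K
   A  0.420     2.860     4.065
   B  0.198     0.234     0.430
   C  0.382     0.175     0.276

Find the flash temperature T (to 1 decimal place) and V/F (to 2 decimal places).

Adiabatic flash: solve Rachford–Rice at each trial T, then check hF = ψ·hV(T) + (1−ψ)·hL(T).
  T = 317.9 K: K = (2.860, 0.234, 0.175), RR gives ψ = 0.210, H_out = 5.856 kJ/mol
  T = 361.6 K: K = (4.065, 0.430, 0.276), RR gives ψ = 0.433, H_out = 18.775 kJ/mol
  T = 339.8 K: K = (3.450, 0.324, 0.223), RR gives ψ = 0.328, H_out = 12.798 kJ/mol
  T = 328.9 K: K = (3.152, 0.277, 0.199), RR gives ψ = 0.272, H_out = 9.505 kJ/mol
  T = 323.4 K: K = (3.005, 0.255, 0.187), RR gives ψ = 0.242, H_out = 7.730 kJ/mol
  T = 326.1 K: K = (3.077, 0.266, 0.192), RR gives ψ = 0.257, H_out = 8.613 kJ/mol
  T = 327.5 K: K = (3.115, 0.271, 0.195), RR gives ψ = 0.265, H_out = 9.062 kJ/mol
Linear interpolation between T = 327.5 (H_out = 9.062) and T = 328.9 (H_out = 9.505) on hF = 9.09 gives T ≈ 327.6 K, at which ψ = 0.27.

T = 327.6 K, V/F = 0.27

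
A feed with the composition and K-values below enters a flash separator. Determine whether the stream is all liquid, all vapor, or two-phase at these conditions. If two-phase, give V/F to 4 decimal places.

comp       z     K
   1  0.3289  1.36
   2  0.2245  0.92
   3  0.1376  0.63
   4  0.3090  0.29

ΣzᵢKᵢ = 0.8301; Σzᵢ/Kᵢ = 1.7698.
Since ΣzᵢKᵢ < 1 the mixture is below its bubble point — single liquid phase.

all liquid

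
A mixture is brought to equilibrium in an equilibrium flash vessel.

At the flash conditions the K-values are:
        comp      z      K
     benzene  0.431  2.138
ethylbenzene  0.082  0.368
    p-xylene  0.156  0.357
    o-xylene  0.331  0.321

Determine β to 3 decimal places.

Newton–Raphson from β = 0.5:
  β = 0.500: g = -0.2513, g' = -0.787 → β = 0.181
  β = 0.181: g = -0.0213, g' = -0.707 → β = 0.150
  β = 0.150: g = 0.0001, g' = -0.715 → β = 0.151
Converged at β = 0.151.

β = 0.151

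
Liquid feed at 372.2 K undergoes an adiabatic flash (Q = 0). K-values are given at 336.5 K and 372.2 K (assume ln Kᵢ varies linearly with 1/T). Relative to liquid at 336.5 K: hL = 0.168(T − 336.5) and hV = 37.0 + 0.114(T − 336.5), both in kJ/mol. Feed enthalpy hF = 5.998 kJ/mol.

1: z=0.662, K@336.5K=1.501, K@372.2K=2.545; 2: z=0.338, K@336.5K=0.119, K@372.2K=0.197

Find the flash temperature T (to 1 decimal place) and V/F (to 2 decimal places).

T = 338.9 K, V/F = 0.15

Adiabatic flash: solve Rachford–Rice at each trial T, then check hF = ψ·hV(T) + (1−ψ)·hL(T).
  T = 336.5 K: K = (1.501, 0.119), RR gives ψ = 0.077, H_out = 2.840 kJ/mol
  T = 372.2 K: K = (2.545, 0.197), RR gives ψ = 0.606, H_out = 27.239 kJ/mol
  T = 354.4 K: K = (1.982, 0.155), RR gives ψ = 0.439, H_out = 18.842 kJ/mol
  T = 345.4 K: K = (1.730, 0.136), RR gives ψ = 0.303, H_out = 12.570 kJ/mol
  T = 340.9 K: K = (1.612, 0.127), RR gives ψ = 0.206, H_out = 8.308 kJ/mol
  T = 338.7 K: K = (1.556, 0.123), RR gives ψ = 0.147, H_out = 5.778 kJ/mol
Linear interpolation between T = 338.7 (H_out = 5.778) and T = 340.9 (H_out = 8.308) on hF = 5.998 gives T ≈ 338.9 K, at which ψ = 0.15.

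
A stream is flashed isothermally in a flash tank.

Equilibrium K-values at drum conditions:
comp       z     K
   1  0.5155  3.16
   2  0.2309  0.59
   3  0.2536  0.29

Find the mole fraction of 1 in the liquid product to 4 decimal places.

x_1 = 0.2145

Rachford–Rice: g(ψ) = Σ zᵢ(Kᵢ−1)/(1+ψ(Kᵢ−1)) = 0.
Feasibility: ΣzᵢKᵢ = 1.8388, Σzᵢ/Kᵢ = 1.4290 — both > 1, two phases present.
Newton–Raphson from ψ = 0.5:
  ψ = 0.5000: g = 0.13709, g' = -0.9246 → ψ = 0.6483
  ψ = 0.6483: g = 0.00136, g' = -0.9283 → ψ = 0.6497
Converged at ψ = 0.6497.
Compositions from xᵢ = zᵢ/(1+ψ(Kᵢ−1)), yᵢ = Kᵢxᵢ:
  1: x = 0.2145, y = 0.6778
  2: x = 0.3147, y = 0.1857
  3: x = 0.4708, y = 0.1365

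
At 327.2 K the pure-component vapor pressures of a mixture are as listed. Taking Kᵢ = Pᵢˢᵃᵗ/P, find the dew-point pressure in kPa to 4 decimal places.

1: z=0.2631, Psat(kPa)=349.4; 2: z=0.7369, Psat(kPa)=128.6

At the dew point ψ → 1, so Σzᵢ/Kᵢ = 1 with Kᵢ = Pᵢˢᵃᵗ/P ⇒ 1/P = Σzᵢ/Pᵢˢᵃᵗ.
1/P = 0.2631/349.4 + 0.7369/128.6 = 0.0064832 ⇒ P = 154.2454 kPa

Pdew = 154.2454 kPa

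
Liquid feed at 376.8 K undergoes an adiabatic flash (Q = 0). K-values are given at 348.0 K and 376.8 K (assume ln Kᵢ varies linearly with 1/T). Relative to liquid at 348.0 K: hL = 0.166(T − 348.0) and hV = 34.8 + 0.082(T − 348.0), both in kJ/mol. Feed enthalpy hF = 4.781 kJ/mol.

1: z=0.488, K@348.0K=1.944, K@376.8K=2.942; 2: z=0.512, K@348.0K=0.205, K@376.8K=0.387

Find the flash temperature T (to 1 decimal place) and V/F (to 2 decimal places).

Adiabatic flash: solve Rachford–Rice at each trial T, then check hF = ψ·hV(T) + (1−ψ)·hL(T).
  T = 348.0 K: K = (1.944, 0.205), RR gives ψ = 0.071, H_out = 2.487 kJ/mol
  T = 376.8 K: K = (2.942, 0.387), RR gives ψ = 0.532, H_out = 22.022 kJ/mol
  T = 362.4 K: K = (2.411, 0.285), RR gives ψ = 0.320, H_out = 13.138 kJ/mol
  T = 355.2 K: K = (2.170, 0.243), RR gives ψ = 0.207, H_out = 8.262 kJ/mol
  T = 351.6 K: K = (2.055, 0.223), RR gives ψ = 0.143, H_out = 5.527 kJ/mol
  T = 349.8 K: K = (1.999, 0.214), RR gives ψ = 0.108, H_out = 4.052 kJ/mol
Linear interpolation between T = 349.8 (H_out = 4.052) and T = 351.6 (H_out = 5.527) on hF = 4.781 gives T ≈ 350.7 K, at which ψ = 0.13.

T = 350.7 K, V/F = 0.13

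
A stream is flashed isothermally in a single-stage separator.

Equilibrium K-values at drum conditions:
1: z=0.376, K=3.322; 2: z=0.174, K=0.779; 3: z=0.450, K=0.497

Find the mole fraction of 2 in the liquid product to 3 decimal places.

x_2 = 0.200

Newton–Raphson from ψ = 0.48:
  ψ = 0.480: g = 0.0715, g' = -0.662 → ψ = 0.588
  ψ = 0.588: g = 0.0035, g' = -0.603 → ψ = 0.594
Converged at ψ = 0.594.
Compositions from xᵢ = zᵢ/(1+ψ(Kᵢ−1)), yᵢ = Kᵢxᵢ:
  1: x = 0.158, y = 0.525
  2: x = 0.200, y = 0.156
  3: x = 0.642, y = 0.319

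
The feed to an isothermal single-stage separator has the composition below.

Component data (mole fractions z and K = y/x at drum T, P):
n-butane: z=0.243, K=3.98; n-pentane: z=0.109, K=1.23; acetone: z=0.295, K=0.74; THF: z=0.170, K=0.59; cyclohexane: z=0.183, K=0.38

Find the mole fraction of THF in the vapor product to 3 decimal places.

Material balance + equilibrium reduce to Σ zᵢ(Kᵢ−1)/(1+ψ(Kᵢ−1)) = 0.
Feasibility: ΣzᵢKᵢ = 1.489, Σzᵢ/Kᵢ = 1.318 — both > 1, two phases present.
Iterate (Newton) starting at ψ = 0.5:
  ψ = 0.500: g = -0.0270, g' = -0.572 → ψ = 0.453
  ψ = 0.453: g = 0.0006, g' = -0.600 → ψ = 0.454
Converged at ψ = 0.454.
Compositions from xᵢ = zᵢ/(1+ψ(Kᵢ−1)), yᵢ = Kᵢxᵢ:
  n-butane: x = 0.103, y = 0.411
  n-pentane: x = 0.099, y = 0.121
  acetone: x = 0.334, y = 0.248
  THF: x = 0.209, y = 0.123
  cyclohexane: x = 0.255, y = 0.097

y_THF = 0.123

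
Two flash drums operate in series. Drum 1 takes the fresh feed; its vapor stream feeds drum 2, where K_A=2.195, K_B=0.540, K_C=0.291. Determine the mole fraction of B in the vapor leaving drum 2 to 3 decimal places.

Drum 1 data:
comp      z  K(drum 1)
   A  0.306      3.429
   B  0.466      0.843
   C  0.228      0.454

y_B (drum 2) = 0.267

Drum 1:
Let ψ₁ = V/F and solve Σ zᵢ(Kᵢ−1)/(1+ψ₁(Kᵢ−1)) = 0.
g(0) = ΣzᵢKᵢ − 1 = 0.546 and g(1) = 1 − Σzᵢ/Kᵢ = -0.144, so a root lies in (0, 1).
Newton–Raphson from ψ₁ = 0.5:
  ψ₁ = 0.500: g = 0.0850, g' = -0.510 → ψ₁ = 0.667
  ψ₁ = 0.667: g = 0.0063, g' = -0.446 → ψ₁ = 0.681
Converged at ψ₁ = 0.681.
Drum-1 compositions:
  A: x = 0.115, y = 0.395
  B: x = 0.522, y = 0.440
  C: x = 0.363, y = 0.165
Drum-2 feed = drum-1 vapor: z₂ = (0.3954, 0.4399, 0.1648).
Drum 2:
Let ψ₂ = V/F and solve Σ zᵢ(Kᵢ−1)/(1+ψ₂(Kᵢ−1)) = 0.
Feasibility: ΣzᵢKᵢ = 1.153, Σzᵢ/Kᵢ = 1.561 — both > 1, two phases present.
Newton iteration, ψ₂⁰ = 0.54:
  ψ₂ = 0.540: g = -0.1713, g' = -0.591 → ψ₂ = 0.250
  ψ₂ = 0.250: g = -0.0068, g' = -0.576 → ψ₂ = 0.238
Converged at ψ₂ = 0.238.
  A: x = 0.308, y = 0.676
  B: x = 0.494, y = 0.267
  C: x = 0.198, y = 0.058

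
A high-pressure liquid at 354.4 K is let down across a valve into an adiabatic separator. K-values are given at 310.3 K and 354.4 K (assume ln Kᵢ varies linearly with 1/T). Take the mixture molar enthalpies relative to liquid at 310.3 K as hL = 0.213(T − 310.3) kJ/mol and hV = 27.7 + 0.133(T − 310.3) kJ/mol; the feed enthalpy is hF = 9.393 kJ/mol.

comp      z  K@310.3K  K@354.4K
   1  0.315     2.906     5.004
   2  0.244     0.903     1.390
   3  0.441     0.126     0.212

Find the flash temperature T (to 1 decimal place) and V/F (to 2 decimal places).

Adiabatic flash: solve Rachford–Rice at each trial T, then check hF = ψ·hV(T) + (1−ψ)·hL(T).
  T = 310.3 K: K = (2.906, 0.903, 0.126), RR gives ψ = 0.149, H_out = 4.138 kJ/mol
  T = 354.4 K: K = (5.004, 1.390, 0.212), RR gives ψ = 0.444, H_out = 20.137 kJ/mol
  T = 332.4 K: K = (3.885, 1.137, 0.166), RR gives ψ = 0.322, H_out = 13.070 kJ/mol
  T = 321.4 K: K = (3.379, 1.018, 0.146), RR gives ψ = 0.246, H_out = 8.960 kJ/mol
  T = 326.9 K: K = (3.628, 1.077, 0.156), RR gives ψ = 0.286, H_out = 11.080 kJ/mol
  T = 324.1 K: K = (3.500, 1.047, 0.151), RR gives ψ = 0.266, H_out = 10.019 kJ/mol
  T = 322.8 K: K = (3.441, 1.033, 0.148), RR gives ψ = 0.257, H_out = 9.514 kJ/mol
Linear interpolation between T = 321.4 (H_out = 8.960) and T = 322.8 (H_out = 9.514) on hF = 9.393 gives T ≈ 322.5 K, at which ψ = 0.25.

T = 322.5 K, V/F = 0.25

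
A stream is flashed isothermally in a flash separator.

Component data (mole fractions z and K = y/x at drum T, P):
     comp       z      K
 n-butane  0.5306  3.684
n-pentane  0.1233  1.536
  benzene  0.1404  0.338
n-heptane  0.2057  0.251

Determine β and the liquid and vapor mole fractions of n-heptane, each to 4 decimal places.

Newton iteration, β⁰ = 0.36:
  β = 0.3600: g = 0.44671, g' = -1.3360 → β = 0.6944
  β = 0.6944: g = 0.05241, g' = -1.1967 → β = 0.7382
  β = 0.7382: g = -0.00131, g' = -1.2608 → β = 0.7371
Converged at β = 0.7371.
Compositions from xᵢ = zᵢ/(1+β(Kᵢ−1)), yᵢ = Kᵢxᵢ:
  n-butane: x = 0.1781, y = 0.6563
  n-pentane: x = 0.0884, y = 0.1358
  benzene: x = 0.2742, y = 0.0927
  n-heptane: x = 0.4593, y = 0.1153

β = 0.7371, x_n-heptane = 0.4593, y_n-heptane = 0.1153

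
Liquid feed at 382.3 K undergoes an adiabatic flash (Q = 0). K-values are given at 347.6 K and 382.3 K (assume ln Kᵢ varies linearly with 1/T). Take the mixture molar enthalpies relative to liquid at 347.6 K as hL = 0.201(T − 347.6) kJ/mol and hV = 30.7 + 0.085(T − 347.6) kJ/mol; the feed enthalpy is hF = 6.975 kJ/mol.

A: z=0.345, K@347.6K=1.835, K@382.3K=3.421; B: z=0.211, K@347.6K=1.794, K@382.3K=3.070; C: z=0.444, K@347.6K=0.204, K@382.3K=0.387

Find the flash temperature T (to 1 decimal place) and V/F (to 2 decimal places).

Adiabatic flash: solve Rachford–Rice at each trial T, then check hF = ψ·hV(T) + (1−ψ)·hL(T).
  T = 347.6 K: K = (1.835, 1.794, 0.204), RR gives ψ = 0.157, H_out = 4.808 kJ/mol
  T = 382.3 K: K = (3.421, 3.070, 0.387), RR gives ψ = 0.712, H_out = 25.974 kJ/mol
  T = 365.0 K: K = (2.545, 2.379, 0.286), RR gives ψ = 0.478, H_out = 17.215 kJ/mol
  T = 356.3 K: K = (2.170, 2.073, 0.242), RR gives ψ = 0.342, H_out = 11.896 kJ/mol
  T = 352.0 K: K = (1.999, 1.932, 0.223), RR gives ψ = 0.259, H_out = 8.713 kJ/mol
  T = 349.8 K: K = (1.916, 1.862, 0.213), RR gives ψ = 0.211, H_out = 6.861 kJ/mol
Linear interpolation between T = 349.8 (H_out = 6.861) and T = 352.0 (H_out = 8.713) on hF = 6.975 gives T ≈ 349.9 K, at which ψ = 0.21.

T = 349.9 K, V/F = 0.21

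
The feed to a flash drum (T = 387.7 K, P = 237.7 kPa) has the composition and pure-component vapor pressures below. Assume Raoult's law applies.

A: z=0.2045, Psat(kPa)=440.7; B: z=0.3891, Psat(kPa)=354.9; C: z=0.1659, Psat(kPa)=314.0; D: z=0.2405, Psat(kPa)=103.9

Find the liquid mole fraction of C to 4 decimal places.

x_C = 0.1288

Raoult's law: Kᵢ = Pᵢˢᵃᵗ/P = Pᵢˢᵃᵗ/237.7.
  K_A = 440.7/237.7 = 1.854018, K_B = 354.9/237.7 = 1.493058, K_C = 314.0/237.7 = 1.320993, K_D = 103.9/237.7 = 0.437106
Let β = V/F and solve Σ zᵢ(Kᵢ−1)/(1+β(Kᵢ−1)) = 0.
Check two-phase: ΣzᵢKᵢ = 1.2844 > 1 and Σzᵢ/Kᵢ = 1.0467 > 1, so g(0) = 0.2844 > 0 and g(1) = -0.0467 < 0.
Newton iteration, β⁰ = 0.39:
  β = 0.3900: g = 0.16579, g' = -0.2891 → β = 0.9635
  β = 0.9635: g = -0.02928, g' = -0.4622 → β = 0.9002
  β = 0.9002: g = -0.00151, g' = -0.4165 → β = 0.8966
Converged at β = 0.8966.
Compositions from xᵢ = zᵢ/(1+β(Kᵢ−1)), yᵢ = Kᵢxᵢ:
  A: x = 0.1158, y = 0.2147
  B: x = 0.2698, y = 0.4029
  C: x = 0.1288, y = 0.1702
  D: x = 0.4855, y = 0.2122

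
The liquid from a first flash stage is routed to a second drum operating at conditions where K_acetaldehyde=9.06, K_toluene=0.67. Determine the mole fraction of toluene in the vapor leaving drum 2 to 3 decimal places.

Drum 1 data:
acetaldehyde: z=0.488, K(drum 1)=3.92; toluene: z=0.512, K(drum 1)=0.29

Drum 1:
Rachford–Rice: g(ψ₁) = Σ zᵢ(Kᵢ−1)/(1+ψ₁(Kᵢ−1)) = 0.
Check two-phase: ΣzᵢKᵢ = 2.061 > 1 and Σzᵢ/Kᵢ = 1.890 > 1, so g(0) = 1.061 > 0 and g(1) = -0.890 < 0.
Binary case is linear: z₁(K₁−1)(1+ψ₁(K₂−1)) + z₂(K₂−1)(1+ψ₁(K₁−1)) = 0
⇒ ψ₁ = [z₁(K₁−1)+z₂(K₂−1)] / [−(K₁−1)(K₂−1)] = 1.0614/2.0732 = 0.512
Drum-1 compositions:
  acetaldehyde: x = 0.196, y = 0.767
  toluene: x = 0.804, y = 0.233
Drum-2 feed = drum-1 liquid: z₂ = (0.1956, 0.8044).
Drum 2:
Rachford–Rice: g(ψ₂) = Σ zᵢ(Kᵢ−1)/(1+ψ₂(Kᵢ−1)) = 0.
g(0) = ΣzᵢKᵢ − 1 = 1.311 and g(1) = 1 − Σzᵢ/Kᵢ = -0.222, so a root lies in (0, 1).
Binary case is linear: z₁(K₁−1)(1+ψ₂(K₂−1)) + z₂(K₂−1)(1+ψ₂(K₁−1)) = 0
⇒ ψ₂ = [z₁(K₁−1)+z₂(K₂−1)] / [−(K₁−1)(K₂−1)] = 1.3110/2.6598 = 0.493
  acetaldehyde: x = 0.039, y = 0.356
  toluene: x = 0.961, y = 0.644

y_toluene (drum 2) = 0.644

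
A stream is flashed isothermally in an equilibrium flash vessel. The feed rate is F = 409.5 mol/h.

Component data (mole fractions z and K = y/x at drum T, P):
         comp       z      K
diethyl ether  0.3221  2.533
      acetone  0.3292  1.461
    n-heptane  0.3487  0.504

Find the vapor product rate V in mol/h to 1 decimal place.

Material balance + equilibrium reduce to Σ zᵢ(Kᵢ−1)/(1+ψ(Kᵢ−1)) = 0.
Feasibility: ΣzᵢKᵢ = 1.4726, Σzᵢ/Kᵢ = 1.0444 — both > 1, two phases present.
Newton–Raphson from ψ = 0.5:
  ψ = 0.5000: g = 0.17286, g' = -0.4405 → ψ = 0.8924
  ψ = 0.8924: g = 0.00572, g' = -0.4463 → ψ = 0.9053
  ψ = 0.9053: g = -0.00002, g' = -0.4502 → ψ = 0.9052
Converged at ψ = 0.9052.
Then V = ψ·F = 0.9052·409.5 = 370.7 mol/h and L = F − V = 38.8 mol/h.

V = 370.7 mol/h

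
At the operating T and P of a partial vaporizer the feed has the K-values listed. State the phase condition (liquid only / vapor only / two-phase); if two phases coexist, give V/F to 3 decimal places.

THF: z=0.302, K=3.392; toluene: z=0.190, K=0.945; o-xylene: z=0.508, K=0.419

two-phase, V/F = 0.366

ΣzᵢKᵢ = 1.417; Σzᵢ/Kᵢ = 1.503.
Both exceed 1, so a two-phase solution exists.
Material balance + equilibrium reduce to Σ zᵢ(Kᵢ−1)/(1+ψ(Kᵢ−1)) = 0.
Newton–Raphson from ψ = 0.69:
  ψ = 0.690: g = -0.2310, g' = -0.724 → ψ = 0.371
  ψ = 0.371: g = -0.0043, g' = -0.764 → ψ = 0.366
Converged at ψ = 0.366.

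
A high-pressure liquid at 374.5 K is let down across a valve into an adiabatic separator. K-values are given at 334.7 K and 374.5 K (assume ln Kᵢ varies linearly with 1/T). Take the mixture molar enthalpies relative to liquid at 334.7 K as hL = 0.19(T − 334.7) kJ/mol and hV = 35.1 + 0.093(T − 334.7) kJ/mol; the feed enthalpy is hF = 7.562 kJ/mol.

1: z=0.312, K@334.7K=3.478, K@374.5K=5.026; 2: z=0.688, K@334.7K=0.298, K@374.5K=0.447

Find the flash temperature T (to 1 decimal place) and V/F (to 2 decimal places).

T = 339.2 K, V/F = 0.19

Adiabatic flash: solve Rachford–Rice at each trial T, then check hF = ψ·hV(T) + (1−ψ)·hL(T).
  T = 334.7 K: K = (3.478, 0.298), RR gives ψ = 0.167, H_out = 5.855 kJ/mol
  T = 374.5 K: K = (5.026, 0.447), RR gives ψ = 0.393, H_out = 19.849 kJ/mol
  T = 354.6 K: K = (4.224, 0.369), RR gives ψ = 0.281, H_out = 13.108 kJ/mol
  T = 344.6 K: K = (3.842, 0.333), RR gives ψ = 0.225, H_out = 9.574 kJ/mol
  T = 339.6 K: K = (3.656, 0.315), RR gives ψ = 0.196, H_out = 7.730 kJ/mol
  T = 337.1 K: K = (3.565, 0.306), RR gives ψ = 0.181, H_out = 6.783 kJ/mol
  T = 338.4 K: K = (3.612, 0.311), RR gives ψ = 0.189, H_out = 7.278 kJ/mol
Linear interpolation between T = 338.4 (H_out = 7.278) and T = 339.6 (H_out = 7.730) on hF = 7.562 gives T ≈ 339.2 K, at which ψ = 0.19.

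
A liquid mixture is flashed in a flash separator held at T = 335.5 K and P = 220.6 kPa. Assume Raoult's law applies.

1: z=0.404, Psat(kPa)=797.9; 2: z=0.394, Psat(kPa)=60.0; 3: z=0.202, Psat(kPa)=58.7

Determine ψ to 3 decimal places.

Raoult's law: Kᵢ = Pᵢˢᵃᵗ/P = Pᵢˢᵃᵗ/220.6.
  K_1 = 797.9/220.6 = 3.61695, K_2 = 60.0/220.6 = 0.27199, K_3 = 58.7/220.6 = 0.26609
Material balance + equilibrium reduce to Σ zᵢ(Kᵢ−1)/(1+ψ(Kᵢ−1)) = 0.
Feasibility: ΣzᵢKᵢ = 1.622, Σzᵢ/Kᵢ = 2.319 — both > 1, two phases present.
Iterate (Newton) starting at ψ = 0.5:
  ψ = 0.500: g = -0.2272, g' = -1.307 → ψ = 0.326
Converged at ψ = 0.326.

ψ = 0.326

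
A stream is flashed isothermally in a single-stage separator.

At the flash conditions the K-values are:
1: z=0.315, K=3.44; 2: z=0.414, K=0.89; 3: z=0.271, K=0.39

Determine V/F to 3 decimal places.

Material balance + equilibrium reduce to Σ zᵢ(Kᵢ−1)/(1+V/F(Kᵢ−1)) = 0.
Check two-phase: ΣzᵢKᵢ = 1.558 > 1 and Σzᵢ/Kᵢ = 1.252 > 1, so g(0) = 0.558 > 0 and g(1) = -0.252 < 0.
Iterate (Newton) starting at V/F = 0.5:
  V/F = 0.500: g = 0.0602, g' = -0.595 → V/F = 0.601
  V/F = 0.601: g = 0.0018, g' = -0.565 → V/F = 0.604
Converged at V/F = 0.604.

V/F = 0.604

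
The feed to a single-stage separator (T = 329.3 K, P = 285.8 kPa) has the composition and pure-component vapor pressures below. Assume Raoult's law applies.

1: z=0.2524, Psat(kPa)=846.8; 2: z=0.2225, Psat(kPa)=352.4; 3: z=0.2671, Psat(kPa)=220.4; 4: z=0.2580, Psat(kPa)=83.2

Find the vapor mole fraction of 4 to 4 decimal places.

y_4 = 0.1053

Raoult's law: Kᵢ = Pᵢˢᵃᵗ/P = Pᵢˢᵃᵗ/285.8.
  K_1 = 846.8/285.8 = 2.962911, K_2 = 352.4/285.8 = 1.233030, K_3 = 220.4/285.8 = 0.771169, K_4 = 83.2/285.8 = 0.291113
Rachford–Rice: g(ψ) = Σ zᵢ(Kᵢ−1)/(1+ψ(Kᵢ−1)) = 0.
Feasibility: ΣzᵢKᵢ = 1.3033, Σzᵢ/Kᵢ = 1.4982 — both > 1, two phases present.
Iterate (Newton) starting at ψ = 0.5:
  ψ = 0.5000: g = -0.05585, g' = -0.5863 → ψ = 0.4047
  ψ = 0.4047: g = -0.00037, g' = -0.5841 → ψ = 0.4041
Converged at ψ = 0.4041.
Compositions from xᵢ = zᵢ/(1+ψ(Kᵢ−1)), yᵢ = Kᵢxᵢ:
  1: x = 0.1408, y = 0.4170
  2: x = 0.2034, y = 0.2507
  3: x = 0.2943, y = 0.2270
  4: x = 0.3616, y = 0.1053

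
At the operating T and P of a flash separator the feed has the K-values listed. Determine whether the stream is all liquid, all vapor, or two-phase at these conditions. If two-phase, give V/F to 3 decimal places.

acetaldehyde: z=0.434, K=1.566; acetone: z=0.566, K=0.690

ΣzᵢKᵢ = 1.070; Σzᵢ/Kᵢ = 1.097.
Both exceed 1, so a two-phase solution exists.
Iterate (Newton) starting at ψ = 0.38:
  ψ = 0.380: g = 0.0033, g' = -0.164 → ψ = 0.400
Converged at ψ = 0.400.

two-phase, V/F = 0.400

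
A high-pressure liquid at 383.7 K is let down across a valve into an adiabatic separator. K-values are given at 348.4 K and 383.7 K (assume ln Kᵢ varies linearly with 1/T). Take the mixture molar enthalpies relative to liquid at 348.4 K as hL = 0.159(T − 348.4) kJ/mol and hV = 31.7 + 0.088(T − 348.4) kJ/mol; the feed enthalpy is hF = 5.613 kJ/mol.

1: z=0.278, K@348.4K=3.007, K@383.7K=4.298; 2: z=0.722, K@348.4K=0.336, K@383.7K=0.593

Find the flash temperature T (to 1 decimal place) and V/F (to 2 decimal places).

Adiabatic flash: solve Rachford–Rice at each trial T, then check hF = ψ·hV(T) + (1−ψ)·hL(T).
  T = 348.4 K: K = (3.007, 0.336), RR gives ψ = 0.059, H_out = 1.868 kJ/mol
  T = 383.7 K: K = (4.298, 0.593), RR gives ψ = 0.464, H_out = 19.162 kJ/mol
  T = 366.0 K: K = (3.624, 0.452), RR gives ψ = 0.232, H_out = 9.873 kJ/mol
  T = 357.2 K: K = (3.309, 0.391), RR gives ψ = 0.144, H_out = 5.872 kJ/mol
  T = 352.8 K: K = (3.156, 0.363), RR gives ψ = 0.102, H_out = 3.885 kJ/mol
  T = 355.0 K: K = (3.232, 0.377), RR gives ψ = 0.123, H_out = 4.881 kJ/mol
Linear interpolation between T = 355.0 (H_out = 4.881) and T = 357.2 (H_out = 5.872) on hF = 5.613 gives T ≈ 356.6 K, at which ψ = 0.14.

T = 356.6 K, V/F = 0.14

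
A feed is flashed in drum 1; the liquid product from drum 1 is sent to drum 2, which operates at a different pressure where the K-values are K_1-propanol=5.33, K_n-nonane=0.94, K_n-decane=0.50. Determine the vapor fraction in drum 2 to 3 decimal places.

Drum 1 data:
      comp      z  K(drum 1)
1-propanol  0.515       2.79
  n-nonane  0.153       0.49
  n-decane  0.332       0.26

Drum 1:
Newton–Raphson from ψ₁ = 0.32:
  ψ₁ = 0.320: g = 0.1710, g' = -1.036 → ψ₁ = 0.485
  ψ₁ = 0.485: g = 0.0065, g' = -0.985 → ψ₁ = 0.492
Converged at ψ₁ = 0.492.
Drum-1 compositions:
  1-propanol: x = 0.274, y = 0.764
  n-nonane: x = 0.204, y = 0.100
  n-decane: x = 0.522, y = 0.136
Drum-2 feed = drum-1 liquid: z₂ = (0.2739, 0.2042, 0.5219).
Drum 2:
Rachford–Rice: g(ψ₂) = Σ zᵢ(Kᵢ−1)/(1+ψ₂(Kᵢ−1)) = 0.
Check two-phase: ΣzᵢKᵢ = 1.913 > 1 and Σzᵢ/Kᵢ = 1.312 > 1, so g(0) = 0.913 > 0 and g(1) = -0.312 < 0.
Newton iteration, ψ₂⁰ = 0.41:
  ψ₂ = 0.410: g = 0.0866, g' = -0.874 → ψ₂ = 0.509
  ψ₂ = 0.509: g = 0.0075, g' = -0.736 → ψ₂ = 0.519
Converged at ψ₂ = 0.519.
  1-propanol: x = 0.084, y = 0.449
  n-nonane: x = 0.211, y = 0.198
  n-decane: x = 0.705, y = 0.352

V/F (drum 2) = 0.519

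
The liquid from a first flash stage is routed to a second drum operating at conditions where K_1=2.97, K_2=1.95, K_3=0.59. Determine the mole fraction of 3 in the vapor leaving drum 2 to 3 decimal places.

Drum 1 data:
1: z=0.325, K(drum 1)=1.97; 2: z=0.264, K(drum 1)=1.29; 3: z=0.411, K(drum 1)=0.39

y_3 (drum 2) = 0.454

Drum 1:
Newton iteration, ψ₁⁰ = 0.5:
  ψ₁ = 0.500: g = -0.0816, g' = -0.472 → ψ₁ = 0.327
  ψ₁ = 0.327: g = -0.0040, g' = -0.433 → ψ₁ = 0.318
Converged at ψ₁ = 0.318.
Drum-1 compositions:
  1: x = 0.248, y = 0.489
  2: x = 0.242, y = 0.312
  3: x = 0.510, y = 0.199
Drum-2 feed = drum-1 liquid: z₂ = (0.2484, 0.2417, 0.5099).
Drum 2:
Let ψ₂ = V/F and solve Σ zᵢ(Kᵢ−1)/(1+ψ₂(Kᵢ−1)) = 0.
Feasibility: ΣzᵢKᵢ = 1.510, Σzᵢ/Kᵢ = 1.072 — both > 1, two phases present.
Iterate (Newton) starting at ψ₂ = 0.49:
  ψ₂ = 0.490: g = 0.1441, g' = -0.485 → ψ₂ = 0.787
  ψ₂ = 0.787: g = 0.0147, g' = -0.406 → ψ₂ = 0.823
Converged at ψ₂ = 0.823.
  1: x = 0.095, y = 0.281
  2: x = 0.136, y = 0.265
  3: x = 0.770, y = 0.454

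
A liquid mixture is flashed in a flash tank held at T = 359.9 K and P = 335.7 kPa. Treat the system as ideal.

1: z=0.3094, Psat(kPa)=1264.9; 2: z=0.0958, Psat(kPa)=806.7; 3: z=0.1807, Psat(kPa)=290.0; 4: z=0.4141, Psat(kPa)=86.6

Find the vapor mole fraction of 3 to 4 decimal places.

Raoult's law: Kᵢ = Pᵢˢᵃᵗ/P = Pᵢˢᵃᵗ/335.7.
  K_1 = 1264.9/335.7 = 3.767948, K_2 = 806.7/335.7 = 2.403038, K_3 = 290.0/335.7 = 0.863867, K_4 = 86.6/335.7 = 0.257968
Rachford–Rice: g(ψ) = Σ zᵢ(Kᵢ−1)/(1+ψ(Kᵢ−1)) = 0.
Feasibility: ΣzᵢKᵢ = 1.6589, Σzᵢ/Kᵢ = 1.9364 — both > 1, two phases present.
Iterate (Newton) starting at ψ = 0.5:
  ψ = 0.5000: g = -0.07669, g' = -1.0624 → ψ = 0.4278
  ψ = 0.4278: g = -0.00022, g' = -1.0637 → ψ = 0.4276
Converged at ψ = 0.4276.
Compositions from xᵢ = zᵢ/(1+ψ(Kᵢ−1)), yᵢ = Kᵢxᵢ:
  1: x = 0.1417, y = 0.5339
  2: x = 0.0599, y = 0.1439
  3: x = 0.1919, y = 0.1657
  4: x = 0.6066, y = 0.1565

y_3 = 0.1657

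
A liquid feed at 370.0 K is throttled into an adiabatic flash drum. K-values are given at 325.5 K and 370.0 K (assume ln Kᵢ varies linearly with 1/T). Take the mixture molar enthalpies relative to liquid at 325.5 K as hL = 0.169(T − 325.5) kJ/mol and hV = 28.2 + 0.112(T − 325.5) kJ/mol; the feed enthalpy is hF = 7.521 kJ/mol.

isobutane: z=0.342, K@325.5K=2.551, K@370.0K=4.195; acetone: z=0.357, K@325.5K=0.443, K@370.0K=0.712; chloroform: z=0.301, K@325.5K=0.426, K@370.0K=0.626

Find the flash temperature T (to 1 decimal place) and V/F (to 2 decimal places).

T = 330.0 K, V/F = 0.24

Adiabatic flash: solve Rachford–Rice at each trial T, then check hF = ψ·hV(T) + (1−ψ)·hL(T).
  T = 325.5 K: K = (2.551, 0.443, 0.426), RR gives ψ = 0.181, H_out = 5.112 kJ/mol
  T = 370.0 K: K = (4.195, 0.712, 0.626), RR gives ψ = 0.832, H_out = 28.876 kJ/mol
  T = 347.8 K: K = (3.326, 0.571, 0.523), RR gives ψ = 0.474, H_out = 16.545 kJ/mol
  T = 336.6 K: K = (2.924, 0.505, 0.473), RR gives ψ = 0.329, H_out = 10.941 kJ/mol
  T = 331.1 K: K = (2.736, 0.474, 0.450), RR gives ψ = 0.257, H_out = 8.121 kJ/mol
  T = 328.3 K: K = (2.643, 0.458, 0.438), RR gives ψ = 0.220, H_out = 6.639 kJ/mol
  T = 329.7 K: K = (2.689, 0.466, 0.444), RR gives ψ = 0.239, H_out = 7.385 kJ/mol
Linear interpolation between T = 329.7 (H_out = 7.385) and T = 331.1 (H_out = 8.121) on hF = 7.521 gives T ≈ 330.0 K, at which ψ = 0.24.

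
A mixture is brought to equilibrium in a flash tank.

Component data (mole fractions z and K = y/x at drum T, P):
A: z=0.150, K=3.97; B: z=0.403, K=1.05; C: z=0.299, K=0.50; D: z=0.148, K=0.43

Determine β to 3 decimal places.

β = 0.261

Rachford–Rice: g(β) = Σ zᵢ(Kᵢ−1)/(1+β(Kᵢ−1)) = 0.
g(0) = ΣzᵢKᵢ − 1 = 0.232 and g(1) = 1 − Σzᵢ/Kᵢ = -0.364, so a root lies in (0, 1).
Newton iteration, β⁰ = 0.37:
  β = 0.370: g = -0.0583, g' = -0.491 → β = 0.251
  β = 0.251: g = 0.0056, g' = -0.598 → β = 0.261
Converged at β = 0.261.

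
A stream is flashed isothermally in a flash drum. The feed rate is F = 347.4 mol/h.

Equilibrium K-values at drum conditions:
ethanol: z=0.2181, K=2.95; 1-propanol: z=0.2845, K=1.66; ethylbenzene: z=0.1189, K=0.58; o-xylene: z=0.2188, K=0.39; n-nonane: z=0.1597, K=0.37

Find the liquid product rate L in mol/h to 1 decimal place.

Material balance + equilibrium reduce to Σ zᵢ(Kᵢ−1)/(1+V/F(Kᵢ−1)) = 0.
Check two-phase: ΣzᵢKᵢ = 1.3290 > 1 and Σzᵢ/Kᵢ = 1.4430 > 1, so g(0) = 0.3290 > 0 and g(1) = -0.4430 < 0.
Iterate (Newton) starting at V/F = 0.5:
  V/F = 0.5000: g = -0.04561, g' = -0.6199 → V/F = 0.4264
  V/F = 0.4264: g = -0.00005, g' = -0.6211 → V/F = 0.4263
Converged at V/F = 0.4263.
Then V = V/F·F = 0.4263·347.4 = 148.1 mol/h and L = F − V = 199.3 mol/h.

L = 199.3 mol/h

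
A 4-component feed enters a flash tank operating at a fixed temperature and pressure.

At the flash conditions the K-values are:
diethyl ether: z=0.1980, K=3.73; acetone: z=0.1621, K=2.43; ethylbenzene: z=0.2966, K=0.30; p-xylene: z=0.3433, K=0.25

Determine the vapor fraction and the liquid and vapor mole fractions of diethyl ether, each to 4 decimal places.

ψ = 0.1888, x_diethyl ether = 0.1307, y_diethyl ether = 0.4873

Let ψ = V/F and solve Σ zᵢ(Kᵢ−1)/(1+ψ(Kᵢ−1)) = 0.
Check two-phase: ΣzᵢKᵢ = 1.3072 > 1 and Σzᵢ/Kᵢ = 2.4817 > 1, so g(0) = 0.3072 > 0 and g(1) = -1.4817 < 0.
Newton iteration, ψ⁰ = 0.5:
  ψ = 0.5000: g = -0.36766, g' = -1.2149 → ψ = 0.1974
  ψ = 0.1974: g = -0.01107, g' = -1.2865 → ψ = 0.1888
Converged at ψ = 0.1888.
Compositions from xᵢ = zᵢ/(1+ψ(Kᵢ−1)), yᵢ = Kᵢxᵢ:
  diethyl ether: x = 0.1307, y = 0.4873
  acetone: x = 0.1276, y = 0.3102
  ethylbenzene: x = 0.3418, y = 0.1025
  p-xylene: x = 0.3999, y = 0.1000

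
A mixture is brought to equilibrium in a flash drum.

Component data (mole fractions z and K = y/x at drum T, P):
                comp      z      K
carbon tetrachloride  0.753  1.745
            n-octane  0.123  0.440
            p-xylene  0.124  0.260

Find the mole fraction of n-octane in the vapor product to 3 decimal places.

y_n-octane = 0.098

Let ψ = V/F and solve Σ zᵢ(Kᵢ−1)/(1+ψ(Kᵢ−1)) = 0.
Feasibility: ΣzᵢKᵢ = 1.400, Σzᵢ/Kᵢ = 1.188 — both > 1, two phases present.
Newton iteration, ψ⁰ = 0.5:
  ψ = 0.500: g = 0.1674, g' = -0.467 → ψ = 0.858
  ψ = 0.858: g = -0.0419, g' = -0.808 → ψ = 0.806
  ψ = 0.806: g = -0.0027, g' = -0.709 → ψ = 0.803
Converged at ψ = 0.803.
Compositions from xᵢ = zᵢ/(1+ψ(Kᵢ−1)), yᵢ = Kᵢxᵢ:
  carbon tetrachloride: x = 0.471, y = 0.822
  n-octane: x = 0.223, y = 0.098
  p-xylene: x = 0.305, y = 0.079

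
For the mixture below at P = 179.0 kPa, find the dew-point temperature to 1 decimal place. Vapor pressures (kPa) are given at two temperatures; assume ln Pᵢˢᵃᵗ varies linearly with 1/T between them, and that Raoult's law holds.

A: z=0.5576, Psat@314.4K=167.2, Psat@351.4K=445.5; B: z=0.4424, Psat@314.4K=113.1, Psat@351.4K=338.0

T = 322.9 K

Dew-point temperature: Σzᵢ·P/Pᵢˢᵃᵗ(T) = 1. Interpolate ln Pᵢˢᵃᵗ = aᵢ + bᵢ/T.
  T = 314.4 K: ΣzᵢP/Pᵢˢᵃᵗ = 1.2971
  T = 351.4 K: ΣzᵢP/Pᵢˢᵃᵗ = 0.4583
  T = 332.9 K: ΣzᵢP/Pᵢˢᵃᵗ = 0.7488
  T = 323.6 K: ΣzᵢP/Pᵢˢᵃᵗ = 0.9792
  T = 319.0 K: ΣzᵢP/Pᵢˢᵃᵗ = 1.1247
  T = 321.3 K: ΣzᵢP/Pᵢˢᵃᵗ = 1.0489
Interpolating between 321.3 K and 323.6 K gives T ≈ 322.9 K.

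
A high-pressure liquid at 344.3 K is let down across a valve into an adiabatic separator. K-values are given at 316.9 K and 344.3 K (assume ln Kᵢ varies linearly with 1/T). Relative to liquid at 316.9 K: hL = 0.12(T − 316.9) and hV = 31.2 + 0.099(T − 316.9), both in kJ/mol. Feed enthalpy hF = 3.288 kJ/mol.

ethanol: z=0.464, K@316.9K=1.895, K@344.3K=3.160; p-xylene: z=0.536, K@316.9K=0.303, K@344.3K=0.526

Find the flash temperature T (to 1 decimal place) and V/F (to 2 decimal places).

Adiabatic flash: solve Rachford–Rice at each trial T, then check hF = ψ·hV(T) + (1−ψ)·hL(T).
  T = 316.9 K: K = (1.895, 0.303), RR gives ψ = 0.067, H_out = 2.085 kJ/mol
  T = 344.3 K: K = (3.160, 0.526), RR gives ψ = 0.731, H_out = 25.667 kJ/mol
  T = 330.6 K: K = (2.473, 0.404), RR gives ψ = 0.414, H_out = 14.455 kJ/mol
  T = 323.8 K: K = (2.173, 0.351), RR gives ψ = 0.258, H_out = 8.849 kJ/mol
  T = 320.4 K: K = (2.033, 0.327), RR gives ψ = 0.170, H_out = 5.721 kJ/mol
  T = 318.6 K: K = (1.961, 0.314), RR gives ψ = 0.119, H_out = 3.916 kJ/mol
Linear interpolation between T = 316.9 (H_out = 2.085) and T = 318.6 (H_out = 3.916) on hF = 3.288 gives T ≈ 318.0 K, at which ψ = 0.10.

T = 318.0 K, V/F = 0.10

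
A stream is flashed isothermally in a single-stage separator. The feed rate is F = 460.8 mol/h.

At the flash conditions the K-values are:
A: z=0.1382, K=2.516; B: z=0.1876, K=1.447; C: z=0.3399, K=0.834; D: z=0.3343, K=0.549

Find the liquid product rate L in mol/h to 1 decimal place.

L = 347.8 mol/h

Rachford–Rice: g(V/F) = Σ zᵢ(Kᵢ−1)/(1+V/F(Kᵢ−1)) = 0.
Check two-phase: ΣzᵢKᵢ = 1.0862 > 1 and Σzᵢ/Kᵢ = 1.2011 > 1, so g(0) = 0.0862 > 0 and g(1) = -0.2011 < 0.
Newton iteration, V/F⁰ = 0.5:
  V/F = 0.5000: g = -0.06848, g' = -0.2523 → V/F = 0.2286
  V/F = 0.2286: g = 0.00493, g' = -0.3007 → V/F = 0.2450
  V/F = 0.2450: g = 0.00004, g' = -0.2954 → V/F = 0.2451
Converged at V/F = 0.2451.
Then V = V/F·F = 0.2451·460.8 = 113.0 mol/h and L = F − V = 347.8 mol/h.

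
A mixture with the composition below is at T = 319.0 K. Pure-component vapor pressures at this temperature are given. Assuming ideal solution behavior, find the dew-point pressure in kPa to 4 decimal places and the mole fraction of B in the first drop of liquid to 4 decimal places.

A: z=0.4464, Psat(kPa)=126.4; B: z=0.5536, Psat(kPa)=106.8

At the dew point ψ → 1, so Σzᵢ/Kᵢ = 1 with Kᵢ = Pᵢˢᵃᵗ/P ⇒ 1/P = Σzᵢ/Pᵢˢᵃᵗ.
1/P = 0.4464/126.4 + 0.5536/106.8 = 0.0087152 ⇒ P = 114.7425 kPa
xᵢ = zᵢP/Pᵢˢᵃᵗ ⇒ x_B = 0.5536·114.7425/106.8 = 0.5948

Pdew = 114.7425 kPa, x_B = 0.5948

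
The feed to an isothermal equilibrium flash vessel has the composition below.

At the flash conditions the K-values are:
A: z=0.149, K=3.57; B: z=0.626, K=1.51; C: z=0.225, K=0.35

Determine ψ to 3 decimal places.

Material balance + equilibrium reduce to Σ zᵢ(Kᵢ−1)/(1+ψ(Kᵢ−1)) = 0.
Feasibility: ΣzᵢKᵢ = 1.556, Σzᵢ/Kᵢ = 1.099 — both > 1, two phases present.
Iterate (Newton) starting at ψ = 0.49:
  ψ = 0.490: g = 0.2103, g' = -0.502 → ψ = 0.909
  ψ = 0.909: g = -0.0247, g' = -0.733 → ψ = 0.876
  ψ = 0.876: g = -0.0009, g' = -0.683 → ψ = 0.874
Converged at ψ = 0.874.

ψ = 0.874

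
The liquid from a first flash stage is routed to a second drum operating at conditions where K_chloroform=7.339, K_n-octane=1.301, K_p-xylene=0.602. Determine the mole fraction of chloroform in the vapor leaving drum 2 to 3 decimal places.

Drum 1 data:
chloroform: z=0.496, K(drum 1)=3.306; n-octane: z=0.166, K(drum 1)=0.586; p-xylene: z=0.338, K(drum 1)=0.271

Drum 1:
Let ψ₁ = V/F and solve Σ zᵢ(Kᵢ−1)/(1+ψ₁(Kᵢ−1)) = 0.
Feasibility: ΣzᵢKᵢ = 1.829, Σzᵢ/Kᵢ = 1.681 — both > 1, two phases present.
Newton–Raphson from ψ₁ = 0.5:
  ψ₁ = 0.500: g = 0.0569, g' = -1.059 → ψ₁ = 0.554
Converged at ψ₁ = 0.554.
Drum-1 compositions:
  chloroform: x = 0.218, y = 0.720
  n-octane: x = 0.215, y = 0.126
  p-xylene: x = 0.567, y = 0.154
Drum-2 feed = drum-1 liquid: z₂ = (0.2178, 0.2154, 0.5668).
Drum 2:
Iterate (Newton) starting at ψ₂ = 0.44:
  ψ₂ = 0.440: g = 0.1482, g' = -0.757 → ψ₂ = 0.636
  ψ₂ = 0.636: g = 0.0269, g' = -0.521 → ψ₂ = 0.688
  ψ₂ = 0.688: g = 0.0009, g' = -0.488 → ψ₂ = 0.689
Converged at ψ₂ = 0.689.
  chloroform: x = 0.041, y = 0.298
  n-octane: x = 0.178, y = 0.232
  p-xylene: x = 0.781, y = 0.470

y_chloroform (drum 2) = 0.298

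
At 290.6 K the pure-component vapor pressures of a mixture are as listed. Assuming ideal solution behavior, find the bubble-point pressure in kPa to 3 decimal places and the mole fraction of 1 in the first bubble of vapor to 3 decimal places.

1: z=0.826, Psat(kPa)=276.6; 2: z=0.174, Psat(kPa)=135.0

Pbub = 251.962 kPa, y_1 = 0.907

At the bubble point ψ → 0, so ΣzᵢKᵢ = 1 with Kᵢ = Pᵢˢᵃᵗ/P ⇒ P = ΣzᵢPᵢˢᵃᵗ.
P = 0.826·276.6 + 0.174·135.0 = 251.962 kPa
yᵢ = zᵢPᵢˢᵃᵗ/P ⇒ y_1 = 0.826·276.6/251.962 = 0.907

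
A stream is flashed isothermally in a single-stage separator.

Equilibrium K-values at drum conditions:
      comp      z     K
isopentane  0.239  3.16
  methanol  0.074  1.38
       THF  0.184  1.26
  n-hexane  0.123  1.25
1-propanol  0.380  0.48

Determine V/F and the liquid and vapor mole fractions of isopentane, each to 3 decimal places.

Rachford–Rice: g(V/F) = Σ zᵢ(Kᵢ−1)/(1+V/F(Kᵢ−1)) = 0.
Check two-phase: ΣzᵢKᵢ = 1.425 > 1 and Σzᵢ/Kᵢ = 1.165 > 1, so g(0) = 0.425 > 0 and g(1) = -0.165 < 0.
Iterate (Newton) starting at V/F = 0.39:
  V/F = 0.390: g = 0.1283, g' = -0.515 → V/F = 0.639
  V/F = 0.639: g = 0.0111, g' = -0.449 → V/F = 0.664
Converged at V/F = 0.664.
Compositions from xᵢ = zᵢ/(1+V/F(Kᵢ−1)), yᵢ = Kᵢxᵢ:
  isopentane: x = 0.098, y = 0.310
  methanol: x = 0.059, y = 0.082
  THF: x = 0.157, y = 0.198
  n-hexane: x = 0.105, y = 0.132
  1-propanol: x = 0.580, y = 0.279

V/F = 0.664, x_isopentane = 0.098, y_isopentane = 0.310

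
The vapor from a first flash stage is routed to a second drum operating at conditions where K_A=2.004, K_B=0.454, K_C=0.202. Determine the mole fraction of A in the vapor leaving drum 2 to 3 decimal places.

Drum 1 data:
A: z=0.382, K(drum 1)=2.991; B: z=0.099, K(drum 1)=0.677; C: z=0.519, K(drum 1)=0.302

y_A (drum 2) = 0.854

Drum 1:
Rachford–Rice: g(ψ₁) = Σ zᵢ(Kᵢ−1)/(1+ψ₁(Kᵢ−1)) = 0.
Check two-phase: ΣzᵢKᵢ = 1.366 > 1 and Σzᵢ/Kᵢ = 1.992 > 1, so g(0) = 0.366 > 0 and g(1) = -0.992 < 0.
Iterate (Newton) starting at ψ₁ = 0.5:
  ψ₁ = 0.500: g = -0.2135, g' = -0.992 → ψ₁ = 0.285
  ψ₁ = 0.285: g = -0.0019, g' = -1.023 → ψ₁ = 0.283
Converged at ψ₁ = 0.283.
Drum-1 compositions:
  A: x = 0.244, y = 0.731
  B: x = 0.109, y = 0.074
  C: x = 0.647, y = 0.195
Drum-2 feed = drum-1 vapor: z₂ = (0.7309, 0.0738, 0.1953).
Drum 2:
Newton iteration, ψ₂⁰ = 0.5:
  ψ₂ = 0.500: g = 0.1739, g' = -0.713 → ψ₂ = 0.744
  ψ₂ = 0.744: g = -0.0314, g' = -1.057 → ψ₂ = 0.714
  ψ₂ = 0.714: g = -0.0012, g' = -0.982 → ψ₂ = 0.713
Converged at ψ₂ = 0.713.
  A: x = 0.426, y = 0.854
  B: x = 0.121, y = 0.055
  C: x = 0.453, y = 0.092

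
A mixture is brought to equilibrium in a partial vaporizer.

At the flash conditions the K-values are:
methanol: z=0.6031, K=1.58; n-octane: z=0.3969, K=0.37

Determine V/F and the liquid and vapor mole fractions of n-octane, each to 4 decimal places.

V/F = 0.2730, x_n-octane = 0.4793, y_n-octane = 0.1774

Rachford–Rice: g(V/F) = Σ zᵢ(Kᵢ−1)/(1+V/F(Kᵢ−1)) = 0.
Feasibility: ΣzᵢKᵢ = 1.0998, Σzᵢ/Kᵢ = 1.4544 — both > 1, two phases present.
Newton iteration, V/F⁰ = 0.5:
  V/F = 0.5000: g = -0.09387, g' = -0.4576 → V/F = 0.2949
  V/F = 0.2949: g = -0.00839, g' = -0.3856 → V/F = 0.2731
  V/F = 0.2731: g = -0.00005, g' = -0.3810 → V/F = 0.2730
Converged at V/F = 0.2730.
Compositions from xᵢ = zᵢ/(1+V/F(Kᵢ−1)), yᵢ = Kᵢxᵢ:
  methanol: x = 0.5207, y = 0.8226
  n-octane: x = 0.4793, y = 0.1774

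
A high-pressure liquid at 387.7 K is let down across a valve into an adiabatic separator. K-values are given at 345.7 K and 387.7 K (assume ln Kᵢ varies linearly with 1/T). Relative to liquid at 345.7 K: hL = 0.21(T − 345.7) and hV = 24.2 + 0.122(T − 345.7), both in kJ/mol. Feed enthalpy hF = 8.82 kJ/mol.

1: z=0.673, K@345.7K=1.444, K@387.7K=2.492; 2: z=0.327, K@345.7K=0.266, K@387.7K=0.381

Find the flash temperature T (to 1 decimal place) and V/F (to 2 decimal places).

Adiabatic flash: solve Rachford–Rice at each trial T, then check hF = ψ·hV(T) + (1−ψ)·hL(T).
  T = 345.7 K: K = (1.444, 0.266), RR gives ψ = 0.180, H_out = 4.366 kJ/mol
  T = 387.7 K: K = (2.492, 0.381), RR gives ψ = 0.868, H_out = 26.619 kJ/mol
  T = 366.7 K: K = (1.927, 0.322), RR gives ψ = 0.639, H_out = 18.699 kJ/mol
  T = 356.2 K: K = (1.675, 0.293), RR gives ψ = 0.468, H_out = 13.098 kJ/mol
  T = 350.9 K: K = (1.556, 0.279), RR gives ψ = 0.346, H_out = 9.300 kJ/mol
  T = 348.3 K: K = (1.499, 0.273), RR gives ψ = 0.270, H_out = 7.028 kJ/mol
  T = 349.6 K: K = (1.527, 0.276), RR gives ψ = 0.310, H_out = 8.206 kJ/mol
Linear interpolation between T = 349.6 (H_out = 8.206) and T = 350.9 (H_out = 9.300) on hF = 8.82 gives T ≈ 350.3 K, at which ψ = 0.33.

T = 350.3 K, V/F = 0.33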